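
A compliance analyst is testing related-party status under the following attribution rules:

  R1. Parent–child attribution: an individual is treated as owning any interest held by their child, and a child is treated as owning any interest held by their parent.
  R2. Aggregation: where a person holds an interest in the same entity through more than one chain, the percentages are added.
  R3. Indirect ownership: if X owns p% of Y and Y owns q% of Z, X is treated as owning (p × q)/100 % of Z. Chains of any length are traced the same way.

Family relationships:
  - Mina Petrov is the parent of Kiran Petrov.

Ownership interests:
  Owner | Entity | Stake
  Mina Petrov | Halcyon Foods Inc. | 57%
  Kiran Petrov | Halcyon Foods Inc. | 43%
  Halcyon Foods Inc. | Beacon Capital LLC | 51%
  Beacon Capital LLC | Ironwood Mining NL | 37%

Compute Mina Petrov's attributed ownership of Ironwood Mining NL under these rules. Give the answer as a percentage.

18.87%

By parent–child attribution (R1), Mina Petrov is treated as also owning Kiran Petrov's interest in Halcyon Foods Inc, giving 57% + 43% = 100%.
Chain via Halcyon Foods Inc. → Beacon Capital LLC (R3): 100% × 51% × 37% = 18.87% of Ironwood Mining NL.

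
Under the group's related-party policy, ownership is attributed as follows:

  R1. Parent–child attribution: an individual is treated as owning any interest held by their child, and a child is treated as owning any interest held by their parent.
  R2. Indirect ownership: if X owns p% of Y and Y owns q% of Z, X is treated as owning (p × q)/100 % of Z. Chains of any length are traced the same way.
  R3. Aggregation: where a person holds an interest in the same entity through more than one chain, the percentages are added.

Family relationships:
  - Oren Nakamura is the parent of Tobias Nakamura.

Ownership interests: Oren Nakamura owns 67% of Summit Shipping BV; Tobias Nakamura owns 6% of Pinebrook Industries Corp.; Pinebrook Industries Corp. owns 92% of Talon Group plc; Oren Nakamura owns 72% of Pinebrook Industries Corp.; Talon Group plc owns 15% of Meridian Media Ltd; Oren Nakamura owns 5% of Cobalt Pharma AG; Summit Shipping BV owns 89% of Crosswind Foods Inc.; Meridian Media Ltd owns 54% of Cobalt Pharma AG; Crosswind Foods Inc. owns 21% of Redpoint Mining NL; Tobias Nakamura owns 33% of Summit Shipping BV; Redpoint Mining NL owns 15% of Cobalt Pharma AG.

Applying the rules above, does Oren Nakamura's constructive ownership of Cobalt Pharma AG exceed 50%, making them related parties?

No

By parent–child attribution (R1), Oren Nakamura is treated as also owning Tobias Nakamura's interest in Pinebrook Industries Corp, giving 72% + 6% = 78%.
By parent–child attribution (R1), Oren Nakamura is treated as also owning Tobias Nakamura's interest in Summit Shipping BV, giving 67% + 33% = 100%.
Chain via Pinebrook Industries Corp. → Talon Group plc → Meridian Media Ltd (R2): 78% × 92% × 15% × 54% = 5.81256% of Cobalt Pharma AG.
Chain via Summit Shipping BV → Crosswind Foods Inc. → Redpoint Mining NL (R2): 100% × 89% × 21% × 15% = 2.8035% of Cobalt Pharma AG.
Direct interest in Cobalt Pharma AG: 5%.
Aggregating (R3): 5.81256% + 2.8035% + 5% = 13.61606%.
13.61606% does not exceed the 50% threshold, so Oren is not a related party to Cobalt Pharma AG.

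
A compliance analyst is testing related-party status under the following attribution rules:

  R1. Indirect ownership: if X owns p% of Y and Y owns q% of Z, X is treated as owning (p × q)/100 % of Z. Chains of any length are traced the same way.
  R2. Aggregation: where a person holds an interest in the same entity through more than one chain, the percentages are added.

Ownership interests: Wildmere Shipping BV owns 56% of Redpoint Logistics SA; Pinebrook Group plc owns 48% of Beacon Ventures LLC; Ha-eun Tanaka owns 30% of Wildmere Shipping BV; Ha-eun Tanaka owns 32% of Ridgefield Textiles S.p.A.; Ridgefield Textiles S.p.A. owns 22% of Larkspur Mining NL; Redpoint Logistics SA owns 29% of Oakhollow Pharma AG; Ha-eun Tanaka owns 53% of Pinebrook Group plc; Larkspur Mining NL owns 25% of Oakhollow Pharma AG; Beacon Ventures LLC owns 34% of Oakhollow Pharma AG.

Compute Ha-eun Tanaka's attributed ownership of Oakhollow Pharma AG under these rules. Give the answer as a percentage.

Chain via Ridgefield Textiles S.p.A. → Larkspur Mining NL (R1): 32% × 22% × 25% = 1.76% of Oakhollow Pharma AG.
Chain via Wildmere Shipping BV → Redpoint Logistics SA (R1): 30% × 56% × 29% = 4.872% of Oakhollow Pharma AG.
Chain via Pinebrook Group plc → Beacon Ventures LLC (R1): 53% × 48% × 34% = 8.6496% of Oakhollow Pharma AG.
Aggregating (R2): 1.76% + 4.872% + 8.6496% = 15.2816%.

15.2816%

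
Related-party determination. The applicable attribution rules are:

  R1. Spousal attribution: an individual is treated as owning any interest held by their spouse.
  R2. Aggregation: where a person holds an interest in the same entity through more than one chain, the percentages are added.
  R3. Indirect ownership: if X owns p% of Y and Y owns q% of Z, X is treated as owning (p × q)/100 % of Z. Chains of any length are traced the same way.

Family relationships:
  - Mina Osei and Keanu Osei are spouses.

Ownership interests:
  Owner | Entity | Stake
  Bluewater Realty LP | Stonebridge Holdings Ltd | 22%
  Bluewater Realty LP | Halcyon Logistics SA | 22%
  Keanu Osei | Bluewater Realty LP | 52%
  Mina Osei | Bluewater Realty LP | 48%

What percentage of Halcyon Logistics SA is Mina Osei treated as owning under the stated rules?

By spousal attribution (R1), Mina Osei is treated as also owning Keanu Osei's interest in Bluewater Realty LP, giving 48% + 52% = 100%.
Chain via Bluewater Realty LP (R3): 100% × 22% = 22% of Halcyon Logistics SA.

22%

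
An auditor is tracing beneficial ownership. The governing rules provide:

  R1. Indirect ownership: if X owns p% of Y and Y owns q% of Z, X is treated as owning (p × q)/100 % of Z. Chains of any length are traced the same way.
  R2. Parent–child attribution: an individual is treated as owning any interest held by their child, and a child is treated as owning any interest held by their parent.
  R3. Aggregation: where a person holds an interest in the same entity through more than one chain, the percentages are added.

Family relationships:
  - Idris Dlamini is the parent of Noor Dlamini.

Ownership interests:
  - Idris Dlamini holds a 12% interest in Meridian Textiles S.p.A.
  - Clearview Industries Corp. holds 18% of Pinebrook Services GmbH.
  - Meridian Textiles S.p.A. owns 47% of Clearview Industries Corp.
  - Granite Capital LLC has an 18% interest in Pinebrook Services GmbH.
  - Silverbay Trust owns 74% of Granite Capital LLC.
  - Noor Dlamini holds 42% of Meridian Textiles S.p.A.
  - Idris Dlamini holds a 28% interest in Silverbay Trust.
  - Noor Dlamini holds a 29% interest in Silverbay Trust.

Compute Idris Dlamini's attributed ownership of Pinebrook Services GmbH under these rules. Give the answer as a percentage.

By parent–child attribution (R2), Idris Dlamini is treated as also owning Noor Dlamini's interest in Meridian Textiles S.p.A, giving 12% + 42% = 54%.
By parent–child attribution (R2), Idris Dlamini is treated as also owning Noor Dlamini's interest in Silverbay Trust, giving 28% + 29% = 57%.
Chain via Meridian Textiles S.p.A. → Clearview Industries Corp. (R1): 54% × 47% × 18% = 4.5684% of Pinebrook Services GmbH.
Chain via Silverbay Trust → Granite Capital LLC (R1): 57% × 74% × 18% = 7.5924% of Pinebrook Services GmbH.
Aggregating (R3): 4.5684% + 7.5924% = 12.1608%.

12.1608%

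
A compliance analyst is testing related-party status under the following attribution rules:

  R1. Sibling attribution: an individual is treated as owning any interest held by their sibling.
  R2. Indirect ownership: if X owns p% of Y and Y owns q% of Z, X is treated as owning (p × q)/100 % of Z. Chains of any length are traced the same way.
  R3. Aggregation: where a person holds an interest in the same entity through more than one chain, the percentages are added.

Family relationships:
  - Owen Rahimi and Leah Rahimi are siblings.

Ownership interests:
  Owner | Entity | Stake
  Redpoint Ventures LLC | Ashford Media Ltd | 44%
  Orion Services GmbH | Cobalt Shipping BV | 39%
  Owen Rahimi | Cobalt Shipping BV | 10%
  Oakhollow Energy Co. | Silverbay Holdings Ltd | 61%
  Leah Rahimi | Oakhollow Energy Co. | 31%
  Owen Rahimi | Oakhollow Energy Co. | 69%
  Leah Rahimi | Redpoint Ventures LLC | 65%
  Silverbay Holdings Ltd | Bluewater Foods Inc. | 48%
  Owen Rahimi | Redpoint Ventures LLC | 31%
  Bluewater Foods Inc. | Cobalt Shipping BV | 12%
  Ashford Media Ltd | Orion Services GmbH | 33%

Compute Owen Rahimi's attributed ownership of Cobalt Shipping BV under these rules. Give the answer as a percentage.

By sibling attribution (R1), Owen Rahimi is treated as also owning Leah Rahimi's interest in Oakhollow Energy Co, giving 69% + 31% = 100%.
By sibling attribution (R1), Owen Rahimi is treated as also owning Leah Rahimi's interest in Redpoint Ventures LLC, giving 31% + 65% = 96%.
Chain via Oakhollow Energy Co. → Silverbay Holdings Ltd → Bluewater Foods Inc. (R2): 100% × 61% × 48% × 12% = 3.5136% of Cobalt Shipping BV.
Chain via Redpoint Ventures LLC → Ashford Media Ltd → Orion Services GmbH (R2): 96% × 44% × 33% × 39% = 5.436288% of Cobalt Shipping BV.
Direct interest in Cobalt Shipping BV: 10%.
Aggregating (R3): 3.5136% + 5.436288% + 10% = 18.949888%.

18.949888%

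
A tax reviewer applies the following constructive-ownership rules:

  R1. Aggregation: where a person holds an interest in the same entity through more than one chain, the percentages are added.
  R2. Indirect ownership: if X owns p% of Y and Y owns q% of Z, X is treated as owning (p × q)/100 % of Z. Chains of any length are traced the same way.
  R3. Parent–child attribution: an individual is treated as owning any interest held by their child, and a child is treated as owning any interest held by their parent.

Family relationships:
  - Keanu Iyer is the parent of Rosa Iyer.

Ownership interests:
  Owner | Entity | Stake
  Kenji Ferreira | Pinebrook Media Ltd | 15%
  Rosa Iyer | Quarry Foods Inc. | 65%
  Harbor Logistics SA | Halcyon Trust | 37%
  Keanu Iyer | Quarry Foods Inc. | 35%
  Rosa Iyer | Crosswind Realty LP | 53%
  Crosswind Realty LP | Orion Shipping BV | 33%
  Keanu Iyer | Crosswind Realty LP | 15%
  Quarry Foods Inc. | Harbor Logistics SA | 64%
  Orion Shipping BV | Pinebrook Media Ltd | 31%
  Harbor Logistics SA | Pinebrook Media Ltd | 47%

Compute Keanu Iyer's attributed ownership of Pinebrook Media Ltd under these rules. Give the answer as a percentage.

By parent–child attribution (R3), Keanu Iyer is treated as also owning Rosa Iyer's interest in Crosswind Realty LP, giving 15% + 53% = 68%.
By parent–child attribution (R3), Keanu Iyer is treated as also owning Rosa Iyer's interest in Quarry Foods Inc, giving 35% + 65% = 100%.
Chain via Crosswind Realty LP → Orion Shipping BV (R2): 68% × 33% × 31% = 6.9564% of Pinebrook Media Ltd.
Chain via Quarry Foods Inc. → Harbor Logistics SA (R2): 100% × 64% × 47% = 30.08% of Pinebrook Media Ltd.
Aggregating (R1): 6.9564% + 30.08% = 37.0364%.

37.0364%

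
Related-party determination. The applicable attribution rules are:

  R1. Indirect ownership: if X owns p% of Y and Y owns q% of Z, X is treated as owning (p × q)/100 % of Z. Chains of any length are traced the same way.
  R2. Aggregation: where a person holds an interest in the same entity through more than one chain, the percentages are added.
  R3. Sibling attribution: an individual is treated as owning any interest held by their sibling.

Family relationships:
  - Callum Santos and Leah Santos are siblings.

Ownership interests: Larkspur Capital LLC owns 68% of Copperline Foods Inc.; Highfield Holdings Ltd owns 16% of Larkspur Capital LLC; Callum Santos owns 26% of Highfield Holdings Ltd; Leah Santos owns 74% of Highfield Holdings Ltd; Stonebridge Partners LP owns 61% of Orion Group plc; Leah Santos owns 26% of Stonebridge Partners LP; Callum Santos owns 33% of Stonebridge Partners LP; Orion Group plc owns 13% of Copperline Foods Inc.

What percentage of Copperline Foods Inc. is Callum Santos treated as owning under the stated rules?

By sibling attribution (R3), Callum Santos is treated as also owning Leah Santos's interest in Highfield Holdings Ltd, giving 26% + 74% = 100%.
By sibling attribution (R3), Callum Santos is treated as also owning Leah Santos's interest in Stonebridge Partners LP, giving 33% + 26% = 59%.
Chain via Highfield Holdings Ltd → Larkspur Capital LLC (R1): 100% × 16% × 68% = 10.88% of Copperline Foods Inc.
Chain via Stonebridge Partners LP → Orion Group plc (R1): 59% × 61% × 13% = 4.6787% of Copperline Foods Inc.
Aggregating (R2): 10.88% + 4.6787% = 15.5587%.

15.5587%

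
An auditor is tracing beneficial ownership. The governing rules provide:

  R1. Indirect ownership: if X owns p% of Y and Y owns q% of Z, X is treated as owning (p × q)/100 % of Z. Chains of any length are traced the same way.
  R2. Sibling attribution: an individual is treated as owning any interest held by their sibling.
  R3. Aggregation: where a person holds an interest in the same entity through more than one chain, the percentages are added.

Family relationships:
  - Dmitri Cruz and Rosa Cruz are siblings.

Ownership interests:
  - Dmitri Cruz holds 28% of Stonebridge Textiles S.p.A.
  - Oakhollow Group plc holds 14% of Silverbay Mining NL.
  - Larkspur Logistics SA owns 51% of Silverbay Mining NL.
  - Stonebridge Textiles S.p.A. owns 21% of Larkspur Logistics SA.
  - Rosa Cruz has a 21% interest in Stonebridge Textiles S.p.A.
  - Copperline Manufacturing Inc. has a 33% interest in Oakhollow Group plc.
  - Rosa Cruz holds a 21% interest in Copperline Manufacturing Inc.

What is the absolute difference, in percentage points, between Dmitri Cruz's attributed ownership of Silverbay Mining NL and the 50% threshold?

By sibling attribution (R2), Dmitri Cruz is treated as also owning Rosa Cruz's interest in Stonebridge Textiles S.p.A, giving 28% + 21% = 49%.
By sibling attribution (R2), Dmitri Cruz is treated as owning Rosa Cruz's 21% interest in Copperline Manufacturing Inc.
Chain via Stonebridge Textiles S.p.A. → Larkspur Logistics SA (R1): 49% × 21% × 51% = 5.2479% of Silverbay Mining NL.
Chain via Copperline Manufacturing Inc. → Oakhollow Group plc (R1): 21% × 33% × 14% = 0.9702% of Silverbay Mining NL.
Aggregating (R3): 5.2479% + 0.9702% = 6.2181%.
6.2181% falls short of the 50% threshold by 43.7819 percentage points.

43.7819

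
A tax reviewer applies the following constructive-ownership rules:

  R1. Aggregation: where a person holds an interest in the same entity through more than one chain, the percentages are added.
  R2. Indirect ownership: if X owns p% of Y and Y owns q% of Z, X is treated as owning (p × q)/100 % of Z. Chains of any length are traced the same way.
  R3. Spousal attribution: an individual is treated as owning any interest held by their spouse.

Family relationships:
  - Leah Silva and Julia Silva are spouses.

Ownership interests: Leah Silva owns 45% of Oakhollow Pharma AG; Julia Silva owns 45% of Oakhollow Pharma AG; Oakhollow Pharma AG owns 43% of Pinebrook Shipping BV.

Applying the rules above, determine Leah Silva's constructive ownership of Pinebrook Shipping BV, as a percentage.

38.7%

By spousal attribution (R3), Leah Silva is treated as also owning Julia Silva's interest in Oakhollow Pharma AG, giving 45% + 45% = 90%.
Chain via Oakhollow Pharma AG (R2): 90% × 43% = 38.7% of Pinebrook Shipping BV.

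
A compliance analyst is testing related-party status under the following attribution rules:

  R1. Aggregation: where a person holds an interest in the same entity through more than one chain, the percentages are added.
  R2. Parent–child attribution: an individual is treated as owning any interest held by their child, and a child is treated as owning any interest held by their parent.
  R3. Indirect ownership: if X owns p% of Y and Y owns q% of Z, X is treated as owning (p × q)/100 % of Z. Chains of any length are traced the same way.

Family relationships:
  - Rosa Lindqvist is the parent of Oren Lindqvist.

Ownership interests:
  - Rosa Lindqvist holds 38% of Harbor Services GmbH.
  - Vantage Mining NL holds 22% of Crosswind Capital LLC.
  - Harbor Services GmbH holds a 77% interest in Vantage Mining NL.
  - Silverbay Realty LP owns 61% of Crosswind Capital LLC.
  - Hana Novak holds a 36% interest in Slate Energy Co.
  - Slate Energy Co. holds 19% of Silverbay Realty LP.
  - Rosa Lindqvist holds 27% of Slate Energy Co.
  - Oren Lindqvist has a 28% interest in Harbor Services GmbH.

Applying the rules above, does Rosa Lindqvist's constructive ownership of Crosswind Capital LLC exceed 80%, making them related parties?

By parent–child attribution (R2), Rosa Lindqvist is treated as also owning Oren Lindqvist's interest in Harbor Services GmbH, giving 38% + 28% = 66%.
Chain via Slate Energy Co. → Silverbay Realty LP (R3): 27% × 19% × 61% = 3.1293% of Crosswind Capital LLC.
Chain via Harbor Services GmbH → Vantage Mining NL (R3): 66% × 77% × 22% = 11.1804% of Crosswind Capital LLC.
Aggregating (R1): 3.1293% + 11.1804% = 14.3097%.
14.3097% does not exceed the 80% threshold, so Rosa is not a related party to Crosswind Capital LLC.

No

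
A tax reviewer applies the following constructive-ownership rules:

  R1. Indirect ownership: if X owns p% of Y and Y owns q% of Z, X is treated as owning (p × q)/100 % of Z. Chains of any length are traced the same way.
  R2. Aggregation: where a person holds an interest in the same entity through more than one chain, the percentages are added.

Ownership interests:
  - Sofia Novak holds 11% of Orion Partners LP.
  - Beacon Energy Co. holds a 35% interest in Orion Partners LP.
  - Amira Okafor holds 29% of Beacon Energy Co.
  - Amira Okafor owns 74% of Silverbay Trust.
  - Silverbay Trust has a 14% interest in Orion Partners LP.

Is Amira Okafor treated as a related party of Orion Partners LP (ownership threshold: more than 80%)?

No

Chain via Beacon Energy Co. (R1): 29% × 35% = 10.15% of Orion Partners LP.
Chain via Silverbay Trust (R1): 74% × 14% = 10.36% of Orion Partners LP.
Aggregating (R2): 10.15% + 10.36% = 20.51%.
20.51% does not exceed the 80% threshold, so Amira is not a related party to Orion Partners LP.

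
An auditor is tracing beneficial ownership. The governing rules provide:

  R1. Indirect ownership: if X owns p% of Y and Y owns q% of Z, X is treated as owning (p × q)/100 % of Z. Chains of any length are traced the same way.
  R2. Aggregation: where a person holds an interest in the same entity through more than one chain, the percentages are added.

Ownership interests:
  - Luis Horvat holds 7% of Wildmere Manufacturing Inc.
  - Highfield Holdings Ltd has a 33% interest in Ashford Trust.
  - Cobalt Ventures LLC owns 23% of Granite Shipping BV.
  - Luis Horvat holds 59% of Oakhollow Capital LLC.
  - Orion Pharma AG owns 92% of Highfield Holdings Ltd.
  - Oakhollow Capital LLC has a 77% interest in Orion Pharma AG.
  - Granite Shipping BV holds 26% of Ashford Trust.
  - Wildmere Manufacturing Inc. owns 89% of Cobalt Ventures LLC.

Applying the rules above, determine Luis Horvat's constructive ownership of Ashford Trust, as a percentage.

Chain via Wildmere Manufacturing Inc. → Cobalt Ventures LLC → Granite Shipping BV (R1): 7% × 89% × 23% × 26% = 0.372554% of Ashford Trust.
Chain via Oakhollow Capital LLC → Orion Pharma AG → Highfield Holdings Ltd (R1): 59% × 77% × 92% × 33% = 13.792548% of Ashford Trust.
Aggregating (R2): 0.372554% + 13.792548% = 14.165102%.

14.165102%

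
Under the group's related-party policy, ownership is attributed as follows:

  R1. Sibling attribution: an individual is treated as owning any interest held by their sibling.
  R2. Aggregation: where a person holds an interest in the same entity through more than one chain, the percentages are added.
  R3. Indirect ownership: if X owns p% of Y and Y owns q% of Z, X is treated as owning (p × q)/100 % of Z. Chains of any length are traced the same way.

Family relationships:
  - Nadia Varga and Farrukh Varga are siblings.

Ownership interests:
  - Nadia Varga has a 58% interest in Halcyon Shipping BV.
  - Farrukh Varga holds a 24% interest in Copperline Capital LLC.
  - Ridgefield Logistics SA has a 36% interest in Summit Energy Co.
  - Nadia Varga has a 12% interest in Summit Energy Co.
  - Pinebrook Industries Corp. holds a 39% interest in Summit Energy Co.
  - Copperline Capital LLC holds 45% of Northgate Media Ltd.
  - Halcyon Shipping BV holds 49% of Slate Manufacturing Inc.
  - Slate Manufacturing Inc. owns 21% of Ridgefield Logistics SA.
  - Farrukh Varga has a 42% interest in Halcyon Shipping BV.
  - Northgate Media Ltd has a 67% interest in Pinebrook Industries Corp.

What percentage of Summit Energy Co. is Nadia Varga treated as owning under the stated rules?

18.52644%

By sibling attribution (R1), Nadia Varga is treated as also owning Farrukh Varga's interest in Halcyon Shipping BV, giving 58% + 42% = 100%.
By sibling attribution (R1), Nadia Varga is treated as owning Farrukh Varga's 24% interest in Copperline Capital LLC.
Chain via Halcyon Shipping BV → Slate Manufacturing Inc. → Ridgefield Logistics SA (R3): 100% × 49% × 21% × 36% = 3.7044% of Summit Energy Co.
Direct interest in Summit Energy Co: 12%.
Chain via Copperline Capital LLC → Northgate Media Ltd → Pinebrook Industries Corp. (R3): 24% × 45% × 67% × 39% = 2.82204% of Summit Energy Co.
Aggregating (R2): 3.7044% + 12% + 2.82204% = 18.52644%.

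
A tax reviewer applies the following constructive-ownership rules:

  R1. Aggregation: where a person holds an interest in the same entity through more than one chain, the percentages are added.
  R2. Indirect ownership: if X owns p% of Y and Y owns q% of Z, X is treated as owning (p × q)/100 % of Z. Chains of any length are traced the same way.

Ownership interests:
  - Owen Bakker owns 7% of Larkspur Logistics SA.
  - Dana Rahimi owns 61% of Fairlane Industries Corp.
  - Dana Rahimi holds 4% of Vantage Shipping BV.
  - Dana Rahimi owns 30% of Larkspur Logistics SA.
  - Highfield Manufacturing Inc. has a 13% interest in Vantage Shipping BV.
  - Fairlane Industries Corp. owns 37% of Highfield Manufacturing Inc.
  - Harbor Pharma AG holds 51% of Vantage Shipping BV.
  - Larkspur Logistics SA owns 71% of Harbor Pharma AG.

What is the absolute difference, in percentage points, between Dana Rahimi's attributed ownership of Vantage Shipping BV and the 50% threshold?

32.2029

Chain via Larkspur Logistics SA → Harbor Pharma AG (R2): 30% × 71% × 51% = 10.863% of Vantage Shipping BV.
Chain via Fairlane Industries Corp. → Highfield Manufacturing Inc. (R2): 61% × 37% × 13% = 2.9341% of Vantage Shipping BV.
Direct interest in Vantage Shipping BV: 4%.
Aggregating (R1): 10.863% + 2.9341% + 4% = 17.7971%.
17.7971% falls short of the 50% threshold by 32.2029 percentage points.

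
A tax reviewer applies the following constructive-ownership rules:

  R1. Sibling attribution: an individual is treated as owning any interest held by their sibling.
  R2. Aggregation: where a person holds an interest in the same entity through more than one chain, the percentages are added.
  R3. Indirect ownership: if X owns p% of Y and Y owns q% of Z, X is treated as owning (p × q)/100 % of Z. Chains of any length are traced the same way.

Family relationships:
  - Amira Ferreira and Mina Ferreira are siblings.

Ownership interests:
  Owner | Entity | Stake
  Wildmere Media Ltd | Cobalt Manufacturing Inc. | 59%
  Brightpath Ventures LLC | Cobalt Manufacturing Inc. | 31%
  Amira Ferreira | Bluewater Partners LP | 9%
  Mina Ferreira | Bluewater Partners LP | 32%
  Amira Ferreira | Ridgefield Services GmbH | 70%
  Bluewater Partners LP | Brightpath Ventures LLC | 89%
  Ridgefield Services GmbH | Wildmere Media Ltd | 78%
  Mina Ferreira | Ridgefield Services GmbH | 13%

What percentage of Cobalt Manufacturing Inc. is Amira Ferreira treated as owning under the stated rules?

49.5085%

By sibling attribution (R1), Amira Ferreira is treated as also owning Mina Ferreira's interest in Ridgefield Services GmbH, giving 70% + 13% = 83%.
By sibling attribution (R1), Amira Ferreira is treated as also owning Mina Ferreira's interest in Bluewater Partners LP, giving 9% + 32% = 41%.
Chain via Ridgefield Services GmbH → Wildmere Media Ltd (R3): 83% × 78% × 59% = 38.1966% of Cobalt Manufacturing Inc.
Chain via Bluewater Partners LP → Brightpath Ventures LLC (R3): 41% × 89% × 31% = 11.3119% of Cobalt Manufacturing Inc.
Aggregating (R2): 38.1966% + 11.3119% = 49.5085%.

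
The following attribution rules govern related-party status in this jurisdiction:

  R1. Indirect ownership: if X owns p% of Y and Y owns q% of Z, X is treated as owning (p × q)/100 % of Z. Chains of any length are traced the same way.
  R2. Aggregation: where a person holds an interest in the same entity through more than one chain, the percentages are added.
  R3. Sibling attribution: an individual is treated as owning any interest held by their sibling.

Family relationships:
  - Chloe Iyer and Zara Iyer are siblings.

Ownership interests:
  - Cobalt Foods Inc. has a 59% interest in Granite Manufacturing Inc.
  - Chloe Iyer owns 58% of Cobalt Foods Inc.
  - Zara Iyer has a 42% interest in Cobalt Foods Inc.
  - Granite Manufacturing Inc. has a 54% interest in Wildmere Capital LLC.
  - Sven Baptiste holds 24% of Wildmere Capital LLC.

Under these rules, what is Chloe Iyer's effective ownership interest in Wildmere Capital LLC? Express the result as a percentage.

By sibling attribution (R3), Chloe Iyer is treated as also owning Zara Iyer's interest in Cobalt Foods Inc, giving 58% + 42% = 100%.
Chain via Cobalt Foods Inc. → Granite Manufacturing Inc. (R1): 100% × 59% × 54% = 31.86% of Wildmere Capital LLC.

31.86%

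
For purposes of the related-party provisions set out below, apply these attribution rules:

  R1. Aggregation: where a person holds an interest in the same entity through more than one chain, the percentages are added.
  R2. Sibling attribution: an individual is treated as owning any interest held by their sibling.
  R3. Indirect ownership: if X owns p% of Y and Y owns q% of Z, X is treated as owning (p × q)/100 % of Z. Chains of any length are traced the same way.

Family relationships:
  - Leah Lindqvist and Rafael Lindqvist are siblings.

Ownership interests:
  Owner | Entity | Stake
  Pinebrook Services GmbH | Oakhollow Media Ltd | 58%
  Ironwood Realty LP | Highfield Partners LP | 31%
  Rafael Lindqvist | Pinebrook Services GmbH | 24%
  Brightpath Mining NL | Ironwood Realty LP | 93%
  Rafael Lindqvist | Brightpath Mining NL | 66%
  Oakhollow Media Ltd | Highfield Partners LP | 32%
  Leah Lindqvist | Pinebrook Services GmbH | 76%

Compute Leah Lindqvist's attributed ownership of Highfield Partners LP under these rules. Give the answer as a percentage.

37.5878%

By sibling attribution (R2), Leah Lindqvist is treated as also owning Rafael Lindqvist's interest in Pinebrook Services GmbH, giving 76% + 24% = 100%.
By sibling attribution (R2), Leah Lindqvist is treated as owning Rafael Lindqvist's 66% interest in Brightpath Mining NL.
Chain via Pinebrook Services GmbH → Oakhollow Media Ltd (R3): 100% × 58% × 32% = 18.56% of Highfield Partners LP.
Chain via Brightpath Mining NL → Ironwood Realty LP (R3): 66% × 93% × 31% = 19.0278% of Highfield Partners LP.
Aggregating (R1): 18.56% + 19.0278% = 37.5878%.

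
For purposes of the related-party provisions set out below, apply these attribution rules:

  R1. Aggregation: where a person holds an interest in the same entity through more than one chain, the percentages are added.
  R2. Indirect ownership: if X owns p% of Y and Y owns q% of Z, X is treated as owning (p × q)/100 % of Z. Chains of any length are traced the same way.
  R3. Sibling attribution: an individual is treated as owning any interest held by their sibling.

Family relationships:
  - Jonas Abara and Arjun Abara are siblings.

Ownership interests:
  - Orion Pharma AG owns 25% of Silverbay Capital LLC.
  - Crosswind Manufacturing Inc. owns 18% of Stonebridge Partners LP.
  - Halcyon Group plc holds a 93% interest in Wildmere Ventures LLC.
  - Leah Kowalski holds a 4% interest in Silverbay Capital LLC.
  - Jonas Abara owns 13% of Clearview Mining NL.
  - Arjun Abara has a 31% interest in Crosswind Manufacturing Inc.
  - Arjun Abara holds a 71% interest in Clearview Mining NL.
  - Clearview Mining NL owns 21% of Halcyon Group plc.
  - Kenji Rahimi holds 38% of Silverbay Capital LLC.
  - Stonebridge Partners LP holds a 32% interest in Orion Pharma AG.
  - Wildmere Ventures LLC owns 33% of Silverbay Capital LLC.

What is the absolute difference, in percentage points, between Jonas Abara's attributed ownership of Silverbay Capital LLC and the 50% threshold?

By sibling attribution (R3), Jonas Abara is treated as also owning Arjun Abara's interest in Clearview Mining NL, giving 13% + 71% = 84%.
By sibling attribution (R3), Jonas Abara is treated as owning Arjun Abara's 31% interest in Crosswind Manufacturing Inc.
Chain via Clearview Mining NL → Halcyon Group plc → Wildmere Ventures LLC (R2): 84% × 21% × 93% × 33% = 5.413716% of Silverbay Capital LLC.
Chain via Crosswind Manufacturing Inc. → Stonebridge Partners LP → Orion Pharma AG (R2): 31% × 18% × 32% × 25% = 0.4464% of Silverbay Capital LLC.
Aggregating (R1): 5.413716% + 0.4464% = 5.860116%.
5.860116% falls short of the 50% threshold by 44.139884 percentage points.

44.139884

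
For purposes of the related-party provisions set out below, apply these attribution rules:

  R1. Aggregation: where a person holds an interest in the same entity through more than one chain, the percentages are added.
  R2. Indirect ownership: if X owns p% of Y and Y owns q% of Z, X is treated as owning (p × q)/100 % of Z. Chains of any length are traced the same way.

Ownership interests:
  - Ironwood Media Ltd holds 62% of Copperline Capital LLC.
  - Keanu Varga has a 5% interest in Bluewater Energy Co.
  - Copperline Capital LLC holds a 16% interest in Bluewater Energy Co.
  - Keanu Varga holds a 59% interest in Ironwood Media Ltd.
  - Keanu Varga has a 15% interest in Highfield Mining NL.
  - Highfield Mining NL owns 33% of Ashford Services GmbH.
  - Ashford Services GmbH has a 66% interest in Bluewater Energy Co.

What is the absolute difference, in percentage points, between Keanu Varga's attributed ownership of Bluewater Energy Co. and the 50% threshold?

35.8802

Chain via Highfield Mining NL → Ashford Services GmbH (R2): 15% × 33% × 66% = 3.267% of Bluewater Energy Co.
Chain via Ironwood Media Ltd → Copperline Capital LLC (R2): 59% × 62% × 16% = 5.8528% of Bluewater Energy Co.
Direct interest in Bluewater Energy Co: 5%.
Aggregating (R1): 3.267% + 5.8528% + 5% = 14.1198%.
14.1198% falls short of the 50% threshold by 35.8802 percentage points.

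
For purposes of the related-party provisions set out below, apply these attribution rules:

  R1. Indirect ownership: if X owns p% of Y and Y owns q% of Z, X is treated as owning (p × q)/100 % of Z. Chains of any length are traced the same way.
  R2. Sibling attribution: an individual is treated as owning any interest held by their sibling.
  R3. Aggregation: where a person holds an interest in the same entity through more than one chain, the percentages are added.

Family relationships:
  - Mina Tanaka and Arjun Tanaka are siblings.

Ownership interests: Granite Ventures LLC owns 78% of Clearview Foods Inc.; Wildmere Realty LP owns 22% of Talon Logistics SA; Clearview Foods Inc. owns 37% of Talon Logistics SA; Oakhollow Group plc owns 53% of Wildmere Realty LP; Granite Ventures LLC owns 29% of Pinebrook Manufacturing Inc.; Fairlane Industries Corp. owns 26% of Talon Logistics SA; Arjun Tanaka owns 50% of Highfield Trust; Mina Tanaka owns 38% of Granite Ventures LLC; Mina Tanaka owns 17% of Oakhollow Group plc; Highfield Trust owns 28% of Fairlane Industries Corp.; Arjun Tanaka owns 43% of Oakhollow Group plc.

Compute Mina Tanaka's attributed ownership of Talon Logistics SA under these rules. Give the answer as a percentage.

By sibling attribution (R2), Mina Tanaka is treated as also owning Arjun Tanaka's interest in Oakhollow Group plc, giving 17% + 43% = 60%.
By sibling attribution (R2), Mina Tanaka is treated as owning Arjun Tanaka's 50% interest in Highfield Trust.
Chain via Granite Ventures LLC → Clearview Foods Inc. (R1): 38% × 78% × 37% = 10.9668% of Talon Logistics SA.
Chain via Oakhollow Group plc → Wildmere Realty LP (R1): 60% × 53% × 22% = 6.996% of Talon Logistics SA.
Chain via Highfield Trust → Fairlane Industries Corp. (R1): 50% × 28% × 26% = 3.64% of Talon Logistics SA.
Aggregating (R3): 10.9668% + 6.996% + 3.64% = 21.6028%.

21.6028%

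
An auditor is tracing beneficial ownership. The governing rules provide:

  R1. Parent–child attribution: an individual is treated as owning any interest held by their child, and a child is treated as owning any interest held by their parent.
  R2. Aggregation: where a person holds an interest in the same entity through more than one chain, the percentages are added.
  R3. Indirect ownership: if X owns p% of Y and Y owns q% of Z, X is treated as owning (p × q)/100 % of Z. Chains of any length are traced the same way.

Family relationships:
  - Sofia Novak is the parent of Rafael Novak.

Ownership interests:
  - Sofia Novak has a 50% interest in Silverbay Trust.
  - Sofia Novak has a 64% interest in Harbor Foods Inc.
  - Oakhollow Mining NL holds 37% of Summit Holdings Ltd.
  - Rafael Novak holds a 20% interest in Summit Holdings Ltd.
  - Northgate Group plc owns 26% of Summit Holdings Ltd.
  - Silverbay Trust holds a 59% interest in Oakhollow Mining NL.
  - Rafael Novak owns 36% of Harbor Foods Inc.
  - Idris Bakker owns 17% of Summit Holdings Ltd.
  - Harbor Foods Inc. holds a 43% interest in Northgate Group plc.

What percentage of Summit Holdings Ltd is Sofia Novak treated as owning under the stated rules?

By parent–child attribution (R1), Sofia Novak is treated as also owning Rafael Novak's interest in Harbor Foods Inc, giving 64% + 36% = 100%.
By parent–child attribution (R1), Sofia Novak is treated as owning Rafael Novak's 20% interest in Summit Holdings Ltd.
Chain via Silverbay Trust → Oakhollow Mining NL (R3): 50% × 59% × 37% = 10.915% of Summit Holdings Ltd.
Chain via Harbor Foods Inc. → Northgate Group plc (R3): 100% × 43% × 26% = 11.18% of Summit Holdings Ltd.
Direct interest in Summit Holdings Ltd: 20%.
Aggregating (R2): 10.915% + 11.18% + 20% = 42.095%.

42.095%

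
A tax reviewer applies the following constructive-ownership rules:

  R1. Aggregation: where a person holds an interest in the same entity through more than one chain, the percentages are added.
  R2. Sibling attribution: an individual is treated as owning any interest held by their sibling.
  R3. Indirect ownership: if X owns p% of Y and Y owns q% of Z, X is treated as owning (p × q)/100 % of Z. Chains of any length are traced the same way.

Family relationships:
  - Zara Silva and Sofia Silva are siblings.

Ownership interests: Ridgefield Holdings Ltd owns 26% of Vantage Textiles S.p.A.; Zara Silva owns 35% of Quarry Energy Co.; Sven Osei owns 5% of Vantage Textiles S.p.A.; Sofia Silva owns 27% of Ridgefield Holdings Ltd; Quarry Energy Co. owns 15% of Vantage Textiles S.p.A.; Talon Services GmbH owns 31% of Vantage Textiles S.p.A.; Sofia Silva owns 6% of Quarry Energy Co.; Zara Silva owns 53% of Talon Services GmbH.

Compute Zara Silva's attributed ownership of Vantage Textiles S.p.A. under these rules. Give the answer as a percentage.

By sibling attribution (R2), Zara Silva is treated as also owning Sofia Silva's interest in Quarry Energy Co, giving 35% + 6% = 41%.
By sibling attribution (R2), Zara Silva is treated as owning Sofia Silva's 27% interest in Ridgefield Holdings Ltd.
Chain via Talon Services GmbH (R3): 53% × 31% = 16.43% of Vantage Textiles S.p.A.
Chain via Quarry Energy Co. (R3): 41% × 15% = 6.15% of Vantage Textiles S.p.A.
Chain via Ridgefield Holdings Ltd (R3): 27% × 26% = 7.02% of Vantage Textiles S.p.A.
Aggregating (R1): 16.43% + 6.15% + 7.02% = 29.6%.

29.6%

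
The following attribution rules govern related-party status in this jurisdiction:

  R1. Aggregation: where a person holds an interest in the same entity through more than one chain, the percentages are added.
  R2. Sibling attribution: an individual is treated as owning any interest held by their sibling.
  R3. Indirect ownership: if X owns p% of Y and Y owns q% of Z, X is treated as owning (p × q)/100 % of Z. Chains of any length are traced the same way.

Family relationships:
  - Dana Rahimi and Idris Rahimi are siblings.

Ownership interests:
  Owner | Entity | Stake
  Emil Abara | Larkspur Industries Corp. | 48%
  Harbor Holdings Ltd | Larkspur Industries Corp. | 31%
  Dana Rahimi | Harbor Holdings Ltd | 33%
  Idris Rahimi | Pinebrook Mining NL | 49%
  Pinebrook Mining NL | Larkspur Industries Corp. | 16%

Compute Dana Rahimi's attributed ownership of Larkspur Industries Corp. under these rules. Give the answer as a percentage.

18.07%

By sibling attribution (R2), Dana Rahimi is treated as owning Idris Rahimi's 49% interest in Pinebrook Mining NL.
Chain via Harbor Holdings Ltd (R3): 33% × 31% = 10.23% of Larkspur Industries Corp.
Chain via Pinebrook Mining NL (R3): 49% × 16% = 7.84% of Larkspur Industries Corp.
Aggregating (R1): 10.23% + 7.84% = 18.07%.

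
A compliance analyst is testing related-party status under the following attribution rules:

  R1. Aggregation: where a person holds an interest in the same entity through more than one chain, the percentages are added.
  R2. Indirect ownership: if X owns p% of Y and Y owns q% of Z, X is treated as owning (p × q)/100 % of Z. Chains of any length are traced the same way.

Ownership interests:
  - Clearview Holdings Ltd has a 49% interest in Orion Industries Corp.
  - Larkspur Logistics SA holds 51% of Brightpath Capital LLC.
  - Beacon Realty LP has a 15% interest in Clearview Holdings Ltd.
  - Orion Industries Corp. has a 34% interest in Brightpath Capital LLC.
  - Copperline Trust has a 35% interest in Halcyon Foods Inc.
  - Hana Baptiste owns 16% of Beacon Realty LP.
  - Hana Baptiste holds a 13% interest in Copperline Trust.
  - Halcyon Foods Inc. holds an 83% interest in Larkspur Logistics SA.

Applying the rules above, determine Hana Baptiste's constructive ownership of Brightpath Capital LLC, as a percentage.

Chain via Copperline Trust → Halcyon Foods Inc. → Larkspur Logistics SA (R2): 13% × 35% × 83% × 51% = 1.926015% of Brightpath Capital LLC.
Chain via Beacon Realty LP → Clearview Holdings Ltd → Orion Industries Corp. (R2): 16% × 15% × 49% × 34% = 0.39984% of Brightpath Capital LLC.
Aggregating (R1): 1.926015% + 0.39984% = 2.325855%.

2.325855%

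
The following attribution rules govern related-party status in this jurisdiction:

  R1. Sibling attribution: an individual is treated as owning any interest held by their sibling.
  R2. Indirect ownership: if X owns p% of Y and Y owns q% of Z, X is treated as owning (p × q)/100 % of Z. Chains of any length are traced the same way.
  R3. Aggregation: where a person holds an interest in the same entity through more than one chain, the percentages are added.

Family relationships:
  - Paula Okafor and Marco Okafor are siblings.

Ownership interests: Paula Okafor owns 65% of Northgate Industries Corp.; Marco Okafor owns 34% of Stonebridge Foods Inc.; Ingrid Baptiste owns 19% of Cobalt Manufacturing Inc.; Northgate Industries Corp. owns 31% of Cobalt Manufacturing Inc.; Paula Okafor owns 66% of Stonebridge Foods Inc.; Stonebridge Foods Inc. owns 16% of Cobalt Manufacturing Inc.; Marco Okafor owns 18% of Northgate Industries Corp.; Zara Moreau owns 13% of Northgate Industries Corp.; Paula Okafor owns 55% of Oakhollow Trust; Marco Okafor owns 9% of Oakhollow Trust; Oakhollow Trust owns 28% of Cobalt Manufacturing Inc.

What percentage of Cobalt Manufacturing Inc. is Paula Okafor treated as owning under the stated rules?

By sibling attribution (R1), Paula Okafor is treated as also owning Marco Okafor's interest in Northgate Industries Corp, giving 65% + 18% = 83%.
By sibling attribution (R1), Paula Okafor is treated as also owning Marco Okafor's interest in Stonebridge Foods Inc, giving 66% + 34% = 100%.
By sibling attribution (R1), Paula Okafor is treated as also owning Marco Okafor's interest in Oakhollow Trust, giving 55% + 9% = 64%.
Chain via Northgate Industries Corp. (R2): 83% × 31% = 25.73% of Cobalt Manufacturing Inc.
Chain via Stonebridge Foods Inc. (R2): 100% × 16% = 16% of Cobalt Manufacturing Inc.
Chain via Oakhollow Trust (R2): 64% × 28% = 17.92% of Cobalt Manufacturing Inc.
Aggregating (R3): 25.73% + 16% + 17.92% = 59.65%.

59.65%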